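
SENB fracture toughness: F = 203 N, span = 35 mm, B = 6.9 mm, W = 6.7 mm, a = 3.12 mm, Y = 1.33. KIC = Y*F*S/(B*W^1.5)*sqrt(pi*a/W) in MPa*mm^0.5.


KIC = 1.33*203*35/(6.9*6.7^1.5)*sqrt(pi*3.12/6.7) = 95.51

95.51


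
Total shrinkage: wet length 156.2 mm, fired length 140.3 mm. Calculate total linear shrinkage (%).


TS = (156.2 - 140.3) / 156.2 * 100 = 10.18%

10.18


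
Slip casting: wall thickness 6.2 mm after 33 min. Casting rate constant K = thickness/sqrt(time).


K = 6.2 / sqrt(33) = 6.2 / 5.7446 = 1.079 mm/min^0.5

1.079


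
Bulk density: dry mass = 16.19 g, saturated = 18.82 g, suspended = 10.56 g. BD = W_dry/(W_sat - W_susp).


BD = 16.19 / (18.82 - 10.56) = 16.19 / 8.26 = 1.96 g/cm^3

1.96


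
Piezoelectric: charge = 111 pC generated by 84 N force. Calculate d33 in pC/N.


d33 = 111 / 84 = 1.3 pC/N

1.3


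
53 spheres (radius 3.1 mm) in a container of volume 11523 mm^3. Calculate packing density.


V_sphere = 4/3*pi*3.1^3 = 124.7882 mm^3
Total V = 53*124.7882 = 6613.7746 mm^3
PD = 6613.7746 / 11523 = 0.574

0.574


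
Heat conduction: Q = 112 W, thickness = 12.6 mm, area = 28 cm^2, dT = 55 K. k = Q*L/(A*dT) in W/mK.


k = 112*12.6/1000/(28/10000*55) = 9.16 W/mK

9.16


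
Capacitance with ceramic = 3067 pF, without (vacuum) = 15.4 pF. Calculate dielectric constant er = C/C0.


er = 3067 / 15.4 = 199.16

199.16


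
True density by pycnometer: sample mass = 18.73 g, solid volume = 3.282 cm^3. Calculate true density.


TD = 18.73 / 3.282 = 5.707 g/cm^3

5.707


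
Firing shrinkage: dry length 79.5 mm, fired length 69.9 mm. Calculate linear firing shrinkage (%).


FS = (79.5 - 69.9) / 79.5 * 100 = 12.08%

12.08


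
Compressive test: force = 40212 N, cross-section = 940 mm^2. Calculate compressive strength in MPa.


CS = 40212 / 940 = 42.8 MPa

42.8


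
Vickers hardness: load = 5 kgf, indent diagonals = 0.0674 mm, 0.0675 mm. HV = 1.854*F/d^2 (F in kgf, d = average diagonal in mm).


d_avg = (0.0674+0.0675)/2 = 0.06745 mm
HV = 1.854*5/0.06745^2 = 2038

2038


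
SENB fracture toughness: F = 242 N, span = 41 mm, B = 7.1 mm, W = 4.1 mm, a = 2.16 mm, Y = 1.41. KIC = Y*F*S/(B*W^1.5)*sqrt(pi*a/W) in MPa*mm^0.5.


KIC = 1.41*242*41/(7.1*4.1^1.5)*sqrt(pi*2.16/4.1) = 305.35

305.35


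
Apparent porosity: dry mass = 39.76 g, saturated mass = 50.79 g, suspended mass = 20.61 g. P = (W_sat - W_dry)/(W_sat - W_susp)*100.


P = (50.79 - 39.76) / (50.79 - 20.61) * 100 = 11.03 / 30.18 * 100 = 36.5%

36.5


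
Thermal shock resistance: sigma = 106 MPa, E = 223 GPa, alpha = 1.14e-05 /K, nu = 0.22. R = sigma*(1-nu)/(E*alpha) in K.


R = 106*(1-0.22)/(223*1000*1.14e-05) = 33 K

33


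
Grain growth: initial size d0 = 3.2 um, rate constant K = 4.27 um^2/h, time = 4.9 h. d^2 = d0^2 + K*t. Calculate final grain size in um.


d^2 = 3.2^2 + 4.27*4.9 = 31.163
d = sqrt(31.163) = 5.58 um

5.58


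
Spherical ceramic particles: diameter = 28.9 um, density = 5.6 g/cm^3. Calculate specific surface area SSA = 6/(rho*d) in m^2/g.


SSA = 6 / (5.6 * 28.9) = 0.037 m^2/g

0.037


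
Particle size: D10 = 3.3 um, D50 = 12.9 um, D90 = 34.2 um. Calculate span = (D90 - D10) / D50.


Span = (34.2 - 3.3) / 12.9 = 30.9 / 12.9 = 2.395

2.395


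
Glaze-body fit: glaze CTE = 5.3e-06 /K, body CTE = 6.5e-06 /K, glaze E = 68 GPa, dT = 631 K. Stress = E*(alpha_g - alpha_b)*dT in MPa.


Stress = 68*1000*(5.3e-06 - 6.5e-06)*631 = -51.5 MPa

-51.5


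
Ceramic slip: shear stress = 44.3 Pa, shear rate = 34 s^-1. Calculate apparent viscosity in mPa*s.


eta = tau/gamma * 1000 = 44.3/34 * 1000 = 1302.9 mPa*s

1302.9


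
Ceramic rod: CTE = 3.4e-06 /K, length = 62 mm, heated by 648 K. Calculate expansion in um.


dL = 3.4e-06 * 62 * 648 * 1000 = 136.598 um

136.598


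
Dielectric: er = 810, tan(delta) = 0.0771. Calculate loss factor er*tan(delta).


Loss = 810 * 0.0771 = 62.451

62.451


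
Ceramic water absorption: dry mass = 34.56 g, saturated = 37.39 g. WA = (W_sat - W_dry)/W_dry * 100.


WA = (37.39 - 34.56) / 34.56 * 100 = 8.19%

8.19


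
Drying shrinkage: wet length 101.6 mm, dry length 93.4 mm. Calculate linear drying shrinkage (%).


DS = (101.6 - 93.4) / 101.6 * 100 = 8.07%

8.07


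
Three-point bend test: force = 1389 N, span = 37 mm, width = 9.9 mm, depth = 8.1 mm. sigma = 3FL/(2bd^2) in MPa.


sigma = 3*1389*37/(2*9.9*8.1^2) = 118.7 MPa

118.7


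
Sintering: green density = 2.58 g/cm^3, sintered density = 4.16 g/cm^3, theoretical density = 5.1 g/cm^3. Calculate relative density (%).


Relative = 4.16 / 5.1 * 100 = 81.6%

81.6


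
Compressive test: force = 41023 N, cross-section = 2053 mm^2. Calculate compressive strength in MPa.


CS = 41023 / 2053 = 20.0 MPa

20.0


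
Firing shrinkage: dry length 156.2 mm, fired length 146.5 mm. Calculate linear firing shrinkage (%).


FS = (156.2 - 146.5) / 156.2 * 100 = 6.21%

6.21


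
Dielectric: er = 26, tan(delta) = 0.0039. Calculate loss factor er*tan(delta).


Loss = 26 * 0.0039 = 0.101

0.101


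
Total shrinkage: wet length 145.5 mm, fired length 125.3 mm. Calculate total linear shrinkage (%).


TS = (145.5 - 125.3) / 145.5 * 100 = 13.88%

13.88


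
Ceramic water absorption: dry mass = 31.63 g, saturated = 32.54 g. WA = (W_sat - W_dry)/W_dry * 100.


WA = (32.54 - 31.63) / 31.63 * 100 = 2.88%

2.88


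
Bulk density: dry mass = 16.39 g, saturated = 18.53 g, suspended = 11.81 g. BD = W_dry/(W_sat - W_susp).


BD = 16.39 / (18.53 - 11.81) = 16.39 / 6.72 = 2.439 g/cm^3

2.439


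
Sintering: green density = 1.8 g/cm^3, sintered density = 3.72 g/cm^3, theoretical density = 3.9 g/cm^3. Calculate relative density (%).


Relative = 3.72 / 3.9 * 100 = 95.4%

95.4


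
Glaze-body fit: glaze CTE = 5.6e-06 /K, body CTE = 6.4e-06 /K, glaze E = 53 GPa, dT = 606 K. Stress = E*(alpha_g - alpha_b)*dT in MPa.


Stress = 53*1000*(5.6e-06 - 6.4e-06)*606 = -25.7 MPa

-25.7


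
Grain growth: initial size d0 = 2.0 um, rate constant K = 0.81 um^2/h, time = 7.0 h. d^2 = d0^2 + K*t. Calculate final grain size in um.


d^2 = 2.0^2 + 0.81*7.0 = 9.67
d = sqrt(9.67) = 3.11 um

3.11


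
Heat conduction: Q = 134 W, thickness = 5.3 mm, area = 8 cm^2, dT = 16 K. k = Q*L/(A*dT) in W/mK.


k = 134*5.3/1000/(8/10000*16) = 55.48 W/mK

55.48


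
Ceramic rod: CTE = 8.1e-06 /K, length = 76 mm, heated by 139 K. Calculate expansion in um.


dL = 8.1e-06 * 76 * 139 * 1000 = 85.568 um

85.568


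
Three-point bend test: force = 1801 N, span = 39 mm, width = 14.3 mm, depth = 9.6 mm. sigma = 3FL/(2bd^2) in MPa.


sigma = 3*1801*39/(2*14.3*9.6^2) = 79.9 MPa

79.9


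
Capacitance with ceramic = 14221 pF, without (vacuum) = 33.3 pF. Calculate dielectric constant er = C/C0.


er = 14221 / 33.3 = 427.06

427.06


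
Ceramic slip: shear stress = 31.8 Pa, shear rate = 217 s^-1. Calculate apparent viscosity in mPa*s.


eta = tau/gamma * 1000 = 31.8/217 * 1000 = 146.5 mPa*s

146.5


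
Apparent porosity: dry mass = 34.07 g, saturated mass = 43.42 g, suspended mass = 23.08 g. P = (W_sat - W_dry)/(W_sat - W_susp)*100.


P = (43.42 - 34.07) / (43.42 - 23.08) * 100 = 9.35 / 20.34 * 100 = 46.0%

46.0


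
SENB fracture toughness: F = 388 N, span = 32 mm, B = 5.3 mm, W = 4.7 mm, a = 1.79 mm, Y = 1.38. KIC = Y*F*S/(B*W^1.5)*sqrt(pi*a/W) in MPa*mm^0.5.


KIC = 1.38*388*32/(5.3*4.7^1.5)*sqrt(pi*1.79/4.7) = 347.05

347.05


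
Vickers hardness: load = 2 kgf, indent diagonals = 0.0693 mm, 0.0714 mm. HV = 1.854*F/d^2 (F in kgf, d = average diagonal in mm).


d_avg = (0.0693+0.0714)/2 = 0.07035 mm
HV = 1.854*2/0.07035^2 = 749

749


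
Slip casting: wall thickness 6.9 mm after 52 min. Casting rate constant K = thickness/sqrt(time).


K = 6.9 / sqrt(52) = 6.9 / 7.2111 = 0.957 mm/min^0.5

0.957


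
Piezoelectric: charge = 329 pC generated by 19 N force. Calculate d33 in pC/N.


d33 = 329 / 19 = 17.3 pC/N

17.3


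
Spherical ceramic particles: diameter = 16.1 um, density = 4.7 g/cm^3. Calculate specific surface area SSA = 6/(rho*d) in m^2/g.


SSA = 6 / (4.7 * 16.1) = 0.079 m^2/g

0.079


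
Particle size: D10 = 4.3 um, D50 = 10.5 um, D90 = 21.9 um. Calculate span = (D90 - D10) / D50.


Span = (21.9 - 4.3) / 10.5 = 17.6 / 10.5 = 1.676

1.676


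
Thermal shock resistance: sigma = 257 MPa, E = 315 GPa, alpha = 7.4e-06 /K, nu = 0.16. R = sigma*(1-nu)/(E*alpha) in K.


R = 257*(1-0.16)/(315*1000*7.4e-06) = 93 K

93


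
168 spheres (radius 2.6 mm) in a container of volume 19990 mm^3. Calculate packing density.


V_sphere = 4/3*pi*2.6^3 = 73.6222 mm^3
Total V = 168*73.6222 = 12368.5296 mm^3
PD = 12368.5296 / 19990 = 0.619

0.619


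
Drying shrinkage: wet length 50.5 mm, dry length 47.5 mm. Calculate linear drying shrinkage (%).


DS = (50.5 - 47.5) / 50.5 * 100 = 5.94%

5.94


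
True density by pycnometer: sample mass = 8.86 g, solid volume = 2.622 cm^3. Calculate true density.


TD = 8.86 / 2.622 = 3.379 g/cm^3

3.379


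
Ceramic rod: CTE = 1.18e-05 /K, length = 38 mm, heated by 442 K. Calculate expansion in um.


dL = 1.18e-05 * 38 * 442 * 1000 = 198.193 um

198.193


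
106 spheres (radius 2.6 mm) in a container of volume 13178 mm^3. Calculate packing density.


V_sphere = 4/3*pi*2.6^3 = 73.6222 mm^3
Total V = 106*73.6222 = 7803.9532 mm^3
PD = 7803.9532 / 13178 = 0.592

0.592


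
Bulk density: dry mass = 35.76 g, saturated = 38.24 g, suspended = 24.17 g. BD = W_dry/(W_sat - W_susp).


BD = 35.76 / (38.24 - 24.17) = 35.76 / 14.07 = 2.542 g/cm^3

2.542


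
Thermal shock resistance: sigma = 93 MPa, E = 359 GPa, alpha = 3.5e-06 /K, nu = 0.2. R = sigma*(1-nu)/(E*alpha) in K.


R = 93*(1-0.2)/(359*1000*3.5e-06) = 59 K

59


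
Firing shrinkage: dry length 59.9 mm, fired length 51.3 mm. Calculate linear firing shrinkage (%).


FS = (59.9 - 51.3) / 59.9 * 100 = 14.36%

14.36


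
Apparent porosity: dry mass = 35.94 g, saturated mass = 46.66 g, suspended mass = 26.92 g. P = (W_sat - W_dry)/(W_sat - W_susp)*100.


P = (46.66 - 35.94) / (46.66 - 26.92) * 100 = 10.72 / 19.74 * 100 = 54.3%

54.3


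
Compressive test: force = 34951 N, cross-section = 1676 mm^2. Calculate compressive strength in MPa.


CS = 34951 / 1676 = 20.9 MPa

20.9


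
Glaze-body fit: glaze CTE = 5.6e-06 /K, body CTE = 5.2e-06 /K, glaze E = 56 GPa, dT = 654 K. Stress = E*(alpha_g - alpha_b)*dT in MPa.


Stress = 56*1000*(5.6e-06 - 5.2e-06)*654 = 14.6 MPa

14.6


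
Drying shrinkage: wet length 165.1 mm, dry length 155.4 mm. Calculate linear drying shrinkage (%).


DS = (165.1 - 155.4) / 165.1 * 100 = 5.88%

5.88


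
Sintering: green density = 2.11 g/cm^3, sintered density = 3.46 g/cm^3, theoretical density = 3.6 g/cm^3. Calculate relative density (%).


Relative = 3.46 / 3.6 * 100 = 96.1%

96.1


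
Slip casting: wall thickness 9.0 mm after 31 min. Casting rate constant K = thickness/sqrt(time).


K = 9.0 / sqrt(31) = 9.0 / 5.5678 = 1.616 mm/min^0.5

1.616


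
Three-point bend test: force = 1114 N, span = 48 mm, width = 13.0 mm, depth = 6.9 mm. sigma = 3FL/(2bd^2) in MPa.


sigma = 3*1114*48/(2*13.0*6.9^2) = 129.6 MPa

129.6


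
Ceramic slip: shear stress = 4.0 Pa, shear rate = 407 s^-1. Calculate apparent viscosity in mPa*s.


eta = tau/gamma * 1000 = 4.0/407 * 1000 = 9.8 mPa*s

9.8


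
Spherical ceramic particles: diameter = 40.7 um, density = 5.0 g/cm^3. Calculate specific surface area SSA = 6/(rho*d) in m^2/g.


SSA = 6 / (5.0 * 40.7) = 0.029 m^2/g

0.029


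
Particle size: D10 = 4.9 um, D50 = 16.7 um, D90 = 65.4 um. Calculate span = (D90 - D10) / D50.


Span = (65.4 - 4.9) / 16.7 = 60.5 / 16.7 = 3.623

3.623


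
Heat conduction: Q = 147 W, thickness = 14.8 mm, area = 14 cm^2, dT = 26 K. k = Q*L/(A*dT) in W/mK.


k = 147*14.8/1000/(14/10000*26) = 59.77 W/mK

59.77


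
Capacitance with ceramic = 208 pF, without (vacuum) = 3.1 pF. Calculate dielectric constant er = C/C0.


er = 208 / 3.1 = 67.1

67.1


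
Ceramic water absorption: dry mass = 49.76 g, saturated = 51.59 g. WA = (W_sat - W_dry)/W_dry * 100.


WA = (51.59 - 49.76) / 49.76 * 100 = 3.68%

3.68


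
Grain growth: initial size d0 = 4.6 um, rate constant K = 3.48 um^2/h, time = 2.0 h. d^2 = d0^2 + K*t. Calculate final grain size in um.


d^2 = 4.6^2 + 3.48*2.0 = 28.12
d = sqrt(28.12) = 5.3 um

5.3


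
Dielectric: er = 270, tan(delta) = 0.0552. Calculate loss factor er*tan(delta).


Loss = 270 * 0.0552 = 14.904

14.904


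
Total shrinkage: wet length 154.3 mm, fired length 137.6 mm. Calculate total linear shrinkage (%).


TS = (154.3 - 137.6) / 154.3 * 100 = 10.82%

10.82


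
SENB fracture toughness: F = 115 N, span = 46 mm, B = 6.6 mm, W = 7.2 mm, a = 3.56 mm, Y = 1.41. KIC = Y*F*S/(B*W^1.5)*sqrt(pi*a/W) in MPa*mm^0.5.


KIC = 1.41*115*46/(6.6*7.2^1.5)*sqrt(pi*3.56/7.2) = 72.91

72.91


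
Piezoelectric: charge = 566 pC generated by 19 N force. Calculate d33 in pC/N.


d33 = 566 / 19 = 29.8 pC/N

29.8


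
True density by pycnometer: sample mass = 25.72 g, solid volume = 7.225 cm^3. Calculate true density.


TD = 25.72 / 7.225 = 3.56 g/cm^3

3.56


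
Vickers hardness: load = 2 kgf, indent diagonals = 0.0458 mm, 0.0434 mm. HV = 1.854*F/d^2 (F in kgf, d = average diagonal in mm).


d_avg = (0.0458+0.0434)/2 = 0.0446 mm
HV = 1.854*2/0.0446^2 = 1864

1864


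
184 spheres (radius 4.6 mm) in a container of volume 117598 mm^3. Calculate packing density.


V_sphere = 4/3*pi*4.6^3 = 407.7201 mm^3
Total V = 184*407.7201 = 75020.4984 mm^3
PD = 75020.4984 / 117598 = 0.638

0.638


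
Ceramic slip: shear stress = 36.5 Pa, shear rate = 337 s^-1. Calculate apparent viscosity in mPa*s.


eta = tau/gamma * 1000 = 36.5/337 * 1000 = 108.3 mPa*s

108.3


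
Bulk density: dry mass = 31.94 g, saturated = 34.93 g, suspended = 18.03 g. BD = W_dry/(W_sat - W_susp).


BD = 31.94 / (34.93 - 18.03) = 31.94 / 16.9 = 1.89 g/cm^3

1.89


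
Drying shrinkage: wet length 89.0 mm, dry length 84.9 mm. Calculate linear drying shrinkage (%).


DS = (89.0 - 84.9) / 89.0 * 100 = 4.61%

4.61


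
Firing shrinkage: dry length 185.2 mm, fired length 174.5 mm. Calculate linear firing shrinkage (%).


FS = (185.2 - 174.5) / 185.2 * 100 = 5.78%

5.78


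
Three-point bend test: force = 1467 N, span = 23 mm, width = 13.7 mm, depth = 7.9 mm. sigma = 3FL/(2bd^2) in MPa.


sigma = 3*1467*23/(2*13.7*7.9^2) = 59.2 MPa

59.2


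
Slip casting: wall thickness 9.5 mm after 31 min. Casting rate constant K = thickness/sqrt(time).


K = 9.5 / sqrt(31) = 9.5 / 5.5678 = 1.706 mm/min^0.5

1.706


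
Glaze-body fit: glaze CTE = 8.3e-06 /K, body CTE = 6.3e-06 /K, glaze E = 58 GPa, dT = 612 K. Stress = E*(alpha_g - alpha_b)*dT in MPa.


Stress = 58*1000*(8.3e-06 - 6.3e-06)*612 = 71.0 MPa

71.0


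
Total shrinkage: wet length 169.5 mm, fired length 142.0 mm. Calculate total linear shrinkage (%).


TS = (169.5 - 142.0) / 169.5 * 100 = 16.22%

16.22


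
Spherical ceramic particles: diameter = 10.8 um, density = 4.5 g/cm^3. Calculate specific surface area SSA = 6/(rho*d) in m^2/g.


SSA = 6 / (4.5 * 10.8) = 0.123 m^2/g

0.123


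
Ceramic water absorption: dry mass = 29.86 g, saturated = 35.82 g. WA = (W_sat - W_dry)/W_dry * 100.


WA = (35.82 - 29.86) / 29.86 * 100 = 19.96%

19.96


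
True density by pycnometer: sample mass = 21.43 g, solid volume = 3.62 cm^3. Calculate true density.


TD = 21.43 / 3.62 = 5.92 g/cm^3

5.92


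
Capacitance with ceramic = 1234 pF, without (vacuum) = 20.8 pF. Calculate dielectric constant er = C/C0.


er = 1234 / 20.8 = 59.33

59.33


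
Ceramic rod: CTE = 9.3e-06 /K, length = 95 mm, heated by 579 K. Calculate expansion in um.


dL = 9.3e-06 * 95 * 579 * 1000 = 511.547 um

511.547


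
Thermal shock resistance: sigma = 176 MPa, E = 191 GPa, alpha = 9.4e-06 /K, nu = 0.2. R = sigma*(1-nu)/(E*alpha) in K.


R = 176*(1-0.2)/(191*1000*9.4e-06) = 78 K

78


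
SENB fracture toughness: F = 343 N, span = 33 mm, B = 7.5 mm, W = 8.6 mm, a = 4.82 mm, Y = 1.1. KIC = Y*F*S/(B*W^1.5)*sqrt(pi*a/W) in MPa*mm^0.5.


KIC = 1.1*343*33/(7.5*8.6^1.5)*sqrt(pi*4.82/8.6) = 87.35

87.35


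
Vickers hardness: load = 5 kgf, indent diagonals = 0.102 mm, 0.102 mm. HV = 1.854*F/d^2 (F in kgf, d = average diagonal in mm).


d_avg = (0.102+0.102)/2 = 0.102 mm
HV = 1.854*5/0.102^2 = 891

891


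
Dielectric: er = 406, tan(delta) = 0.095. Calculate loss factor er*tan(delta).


Loss = 406 * 0.095 = 38.57

38.57


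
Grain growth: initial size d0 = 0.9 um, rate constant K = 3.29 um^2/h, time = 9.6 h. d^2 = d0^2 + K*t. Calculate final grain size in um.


d^2 = 0.9^2 + 3.29*9.6 = 32.394
d = sqrt(32.394) = 5.69 um

5.69


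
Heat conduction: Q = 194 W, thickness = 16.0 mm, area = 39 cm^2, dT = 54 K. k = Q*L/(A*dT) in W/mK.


k = 194*16.0/1000/(39/10000*54) = 14.74 W/mK

14.74


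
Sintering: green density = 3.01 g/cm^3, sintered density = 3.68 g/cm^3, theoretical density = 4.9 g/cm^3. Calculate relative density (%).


Relative = 3.68 / 4.9 * 100 = 75.1%

75.1


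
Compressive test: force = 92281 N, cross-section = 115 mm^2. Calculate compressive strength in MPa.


CS = 92281 / 115 = 802.4 MPa

802.4


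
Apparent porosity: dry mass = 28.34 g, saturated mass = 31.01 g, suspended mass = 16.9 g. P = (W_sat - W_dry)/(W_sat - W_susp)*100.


P = (31.01 - 28.34) / (31.01 - 16.9) * 100 = 2.67 / 14.11 * 100 = 18.9%

18.9


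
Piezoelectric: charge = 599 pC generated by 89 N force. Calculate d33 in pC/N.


d33 = 599 / 89 = 6.7 pC/N

6.7


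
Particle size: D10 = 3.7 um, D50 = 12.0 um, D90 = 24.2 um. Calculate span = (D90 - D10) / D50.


Span = (24.2 - 3.7) / 12.0 = 20.5 / 12.0 = 1.708

1.708


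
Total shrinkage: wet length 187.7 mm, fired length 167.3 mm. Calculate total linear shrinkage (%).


TS = (187.7 - 167.3) / 187.7 * 100 = 10.87%

10.87


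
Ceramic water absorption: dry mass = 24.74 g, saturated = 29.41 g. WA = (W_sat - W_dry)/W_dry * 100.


WA = (29.41 - 24.74) / 24.74 * 100 = 18.88%

18.88


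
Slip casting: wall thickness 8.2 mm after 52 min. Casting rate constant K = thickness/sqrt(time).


K = 8.2 / sqrt(52) = 8.2 / 7.2111 = 1.137 mm/min^0.5

1.137


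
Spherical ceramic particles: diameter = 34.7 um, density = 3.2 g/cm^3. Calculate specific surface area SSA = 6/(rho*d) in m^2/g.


SSA = 6 / (3.2 * 34.7) = 0.054 m^2/g

0.054


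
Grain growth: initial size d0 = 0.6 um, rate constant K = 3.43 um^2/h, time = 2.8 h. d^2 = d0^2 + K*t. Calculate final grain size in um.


d^2 = 0.6^2 + 3.43*2.8 = 9.964
d = sqrt(9.964) = 3.16 um

3.16


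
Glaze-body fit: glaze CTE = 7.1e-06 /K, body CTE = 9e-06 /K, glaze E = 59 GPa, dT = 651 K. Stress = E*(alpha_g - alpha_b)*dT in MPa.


Stress = 59*1000*(7.1e-06 - 9e-06)*651 = -73.0 MPa

-73.0


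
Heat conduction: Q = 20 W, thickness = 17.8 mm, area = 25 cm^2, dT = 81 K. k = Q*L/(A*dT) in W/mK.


k = 20*17.8/1000/(25/10000*81) = 1.76 W/mK

1.76


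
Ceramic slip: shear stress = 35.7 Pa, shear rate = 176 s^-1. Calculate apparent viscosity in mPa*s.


eta = tau/gamma * 1000 = 35.7/176 * 1000 = 202.8 mPa*s

202.8


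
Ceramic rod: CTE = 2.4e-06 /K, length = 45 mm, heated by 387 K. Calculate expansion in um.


dL = 2.4e-06 * 45 * 387 * 1000 = 41.796 um

41.796


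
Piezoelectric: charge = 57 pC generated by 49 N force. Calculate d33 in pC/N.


d33 = 57 / 49 = 1.2 pC/N

1.2


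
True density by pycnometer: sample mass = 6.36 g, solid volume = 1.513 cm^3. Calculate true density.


TD = 6.36 / 1.513 = 4.204 g/cm^3

4.204


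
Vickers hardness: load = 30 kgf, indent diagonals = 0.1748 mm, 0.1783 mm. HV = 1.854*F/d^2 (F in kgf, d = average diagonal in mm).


d_avg = (0.1748+0.1783)/2 = 0.17655 mm
HV = 1.854*30/0.17655^2 = 1784

1784


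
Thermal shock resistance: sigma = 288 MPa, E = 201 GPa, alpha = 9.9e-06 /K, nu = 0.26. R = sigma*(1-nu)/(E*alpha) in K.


R = 288*(1-0.26)/(201*1000*9.9e-06) = 107 K

107


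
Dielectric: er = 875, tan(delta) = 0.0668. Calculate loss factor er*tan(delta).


Loss = 875 * 0.0668 = 58.45

58.45


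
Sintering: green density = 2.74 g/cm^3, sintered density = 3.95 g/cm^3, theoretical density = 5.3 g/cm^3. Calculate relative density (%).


Relative = 3.95 / 5.3 * 100 = 74.5%

74.5


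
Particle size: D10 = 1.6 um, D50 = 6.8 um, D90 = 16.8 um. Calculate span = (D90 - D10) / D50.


Span = (16.8 - 1.6) / 6.8 = 15.2 / 6.8 = 2.235

2.235


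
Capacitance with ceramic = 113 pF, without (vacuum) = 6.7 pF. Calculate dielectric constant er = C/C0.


er = 113 / 6.7 = 16.87

16.87


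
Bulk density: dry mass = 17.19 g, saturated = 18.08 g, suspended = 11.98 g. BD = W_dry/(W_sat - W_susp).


BD = 17.19 / (18.08 - 11.98) = 17.19 / 6.1 = 2.818 g/cm^3

2.818


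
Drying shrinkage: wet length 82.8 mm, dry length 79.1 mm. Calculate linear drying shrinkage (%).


DS = (82.8 - 79.1) / 82.8 * 100 = 4.47%

4.47


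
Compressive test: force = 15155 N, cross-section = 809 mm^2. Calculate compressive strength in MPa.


CS = 15155 / 809 = 18.7 MPa

18.7


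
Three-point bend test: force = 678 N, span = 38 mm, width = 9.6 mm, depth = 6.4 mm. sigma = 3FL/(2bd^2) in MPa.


sigma = 3*678*38/(2*9.6*6.4^2) = 98.3 MPa

98.3


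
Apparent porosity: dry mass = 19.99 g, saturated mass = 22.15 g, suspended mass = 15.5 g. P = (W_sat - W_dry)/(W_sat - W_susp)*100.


P = (22.15 - 19.99) / (22.15 - 15.5) * 100 = 2.16 / 6.65 * 100 = 32.5%

32.5


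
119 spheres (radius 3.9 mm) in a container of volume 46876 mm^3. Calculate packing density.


V_sphere = 4/3*pi*3.9^3 = 248.4748 mm^3
Total V = 119*248.4748 = 29568.5012 mm^3
PD = 29568.5012 / 46876 = 0.631

0.631


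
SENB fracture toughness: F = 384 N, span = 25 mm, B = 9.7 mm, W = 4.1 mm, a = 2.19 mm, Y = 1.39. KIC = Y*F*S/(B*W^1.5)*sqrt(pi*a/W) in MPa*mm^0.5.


KIC = 1.39*384*25/(9.7*4.1^1.5)*sqrt(pi*2.19/4.1) = 214.66

214.66


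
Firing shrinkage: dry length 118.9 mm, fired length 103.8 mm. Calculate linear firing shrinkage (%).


FS = (118.9 - 103.8) / 118.9 * 100 = 12.7%

12.7


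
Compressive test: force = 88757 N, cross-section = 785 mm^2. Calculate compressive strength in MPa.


CS = 88757 / 785 = 113.1 MPa

113.1


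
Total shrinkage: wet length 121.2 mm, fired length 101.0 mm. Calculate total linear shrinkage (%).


TS = (121.2 - 101.0) / 121.2 * 100 = 16.67%

16.67


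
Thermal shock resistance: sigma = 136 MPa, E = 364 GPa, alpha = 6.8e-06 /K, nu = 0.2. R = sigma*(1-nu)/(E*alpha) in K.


R = 136*(1-0.2)/(364*1000*6.8e-06) = 44 K

44


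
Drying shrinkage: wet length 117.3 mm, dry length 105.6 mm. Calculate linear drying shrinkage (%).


DS = (117.3 - 105.6) / 117.3 * 100 = 9.97%

9.97


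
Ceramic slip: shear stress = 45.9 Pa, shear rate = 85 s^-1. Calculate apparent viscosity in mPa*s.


eta = tau/gamma * 1000 = 45.9/85 * 1000 = 540.0 mPa*s

540.0


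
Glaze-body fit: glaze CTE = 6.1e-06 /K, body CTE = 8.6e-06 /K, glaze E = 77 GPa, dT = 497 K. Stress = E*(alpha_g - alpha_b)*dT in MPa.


Stress = 77*1000*(6.1e-06 - 8.6e-06)*497 = -95.7 MPa

-95.7


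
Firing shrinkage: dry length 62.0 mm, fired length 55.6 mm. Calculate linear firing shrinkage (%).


FS = (62.0 - 55.6) / 62.0 * 100 = 10.32%

10.32


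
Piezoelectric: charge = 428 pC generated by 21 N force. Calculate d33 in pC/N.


d33 = 428 / 21 = 20.4 pC/N

20.4


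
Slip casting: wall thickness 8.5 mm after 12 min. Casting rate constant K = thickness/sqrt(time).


K = 8.5 / sqrt(12) = 8.5 / 3.4641 = 2.454 mm/min^0.5

2.454


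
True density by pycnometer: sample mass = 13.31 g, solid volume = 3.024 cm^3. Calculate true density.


TD = 13.31 / 3.024 = 4.401 g/cm^3

4.401


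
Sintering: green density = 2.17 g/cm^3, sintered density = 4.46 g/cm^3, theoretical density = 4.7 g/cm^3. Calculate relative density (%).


Relative = 4.46 / 4.7 * 100 = 94.9%

94.9


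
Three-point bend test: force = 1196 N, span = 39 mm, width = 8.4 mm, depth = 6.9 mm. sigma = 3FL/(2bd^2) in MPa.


sigma = 3*1196*39/(2*8.4*6.9^2) = 174.9 MPa

174.9


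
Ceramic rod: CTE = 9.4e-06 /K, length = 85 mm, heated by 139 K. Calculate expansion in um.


dL = 9.4e-06 * 85 * 139 * 1000 = 111.061 um

111.061


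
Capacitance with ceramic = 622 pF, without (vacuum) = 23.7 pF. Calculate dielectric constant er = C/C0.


er = 622 / 23.7 = 26.24

26.24


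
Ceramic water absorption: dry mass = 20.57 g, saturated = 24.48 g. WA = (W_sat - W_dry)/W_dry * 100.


WA = (24.48 - 20.57) / 20.57 * 100 = 19.01%

19.01


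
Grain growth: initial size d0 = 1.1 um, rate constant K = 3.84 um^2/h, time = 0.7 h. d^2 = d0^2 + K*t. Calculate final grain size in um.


d^2 = 1.1^2 + 3.84*0.7 = 3.898
d = sqrt(3.898) = 1.97 um

1.97


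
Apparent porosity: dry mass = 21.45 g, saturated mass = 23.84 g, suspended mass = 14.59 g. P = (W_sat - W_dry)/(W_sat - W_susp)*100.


P = (23.84 - 21.45) / (23.84 - 14.59) * 100 = 2.39 / 9.25 * 100 = 25.8%

25.8


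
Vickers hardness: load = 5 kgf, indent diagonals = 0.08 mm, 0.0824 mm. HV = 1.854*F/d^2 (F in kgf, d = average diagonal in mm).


d_avg = (0.08+0.0824)/2 = 0.0812 mm
HV = 1.854*5/0.0812^2 = 1406

1406


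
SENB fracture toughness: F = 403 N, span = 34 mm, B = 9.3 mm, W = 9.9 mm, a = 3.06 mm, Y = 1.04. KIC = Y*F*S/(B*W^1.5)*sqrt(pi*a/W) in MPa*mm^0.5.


KIC = 1.04*403*34/(9.3*9.9^1.5)*sqrt(pi*3.06/9.9) = 48.47

48.47


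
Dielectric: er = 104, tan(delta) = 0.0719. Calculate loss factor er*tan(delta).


Loss = 104 * 0.0719 = 7.478

7.478


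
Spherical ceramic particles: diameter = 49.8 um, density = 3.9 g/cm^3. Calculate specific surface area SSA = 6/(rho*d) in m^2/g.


SSA = 6 / (3.9 * 49.8) = 0.031 m^2/g

0.031


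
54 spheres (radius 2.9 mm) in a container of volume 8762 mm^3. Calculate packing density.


V_sphere = 4/3*pi*2.9^3 = 102.1604 mm^3
Total V = 54*102.1604 = 5516.6616 mm^3
PD = 5516.6616 / 8762 = 0.63

0.63


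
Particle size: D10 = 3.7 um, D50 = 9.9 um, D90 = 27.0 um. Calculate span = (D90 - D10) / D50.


Span = (27.0 - 3.7) / 9.9 = 23.3 / 9.9 = 2.354

2.354


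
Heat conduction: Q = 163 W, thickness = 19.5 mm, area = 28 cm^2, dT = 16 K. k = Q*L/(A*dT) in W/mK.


k = 163*19.5/1000/(28/10000*16) = 70.95 W/mK

70.95


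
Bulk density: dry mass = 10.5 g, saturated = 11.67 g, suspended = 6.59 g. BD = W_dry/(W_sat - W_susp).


BD = 10.5 / (11.67 - 6.59) = 10.5 / 5.08 = 2.067 g/cm^3

2.067


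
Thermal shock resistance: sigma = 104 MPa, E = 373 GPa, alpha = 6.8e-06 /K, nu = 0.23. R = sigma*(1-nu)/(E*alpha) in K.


R = 104*(1-0.23)/(373*1000*6.8e-06) = 32 K

32


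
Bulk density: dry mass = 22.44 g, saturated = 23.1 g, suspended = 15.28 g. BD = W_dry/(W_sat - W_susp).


BD = 22.44 / (23.1 - 15.28) = 22.44 / 7.82 = 2.87 g/cm^3

2.87


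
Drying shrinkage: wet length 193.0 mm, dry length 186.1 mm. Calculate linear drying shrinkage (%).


DS = (193.0 - 186.1) / 193.0 * 100 = 3.58%

3.58


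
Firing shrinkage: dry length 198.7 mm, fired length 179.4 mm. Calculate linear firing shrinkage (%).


FS = (198.7 - 179.4) / 198.7 * 100 = 9.71%

9.71


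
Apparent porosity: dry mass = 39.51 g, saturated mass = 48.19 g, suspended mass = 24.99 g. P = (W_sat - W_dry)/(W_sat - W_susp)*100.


P = (48.19 - 39.51) / (48.19 - 24.99) * 100 = 8.68 / 23.2 * 100 = 37.4%

37.4


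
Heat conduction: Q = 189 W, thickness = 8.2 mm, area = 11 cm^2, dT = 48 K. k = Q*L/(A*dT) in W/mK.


k = 189*8.2/1000/(11/10000*48) = 29.35 W/mK

29.35


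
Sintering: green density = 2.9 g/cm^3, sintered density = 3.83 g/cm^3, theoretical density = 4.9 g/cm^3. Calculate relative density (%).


Relative = 3.83 / 4.9 * 100 = 78.2%

78.2


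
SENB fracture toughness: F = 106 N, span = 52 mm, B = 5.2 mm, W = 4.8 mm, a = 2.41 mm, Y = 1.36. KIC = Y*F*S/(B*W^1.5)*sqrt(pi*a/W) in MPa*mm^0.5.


KIC = 1.36*106*52/(5.2*4.8^1.5)*sqrt(pi*2.41/4.8) = 172.17

172.17


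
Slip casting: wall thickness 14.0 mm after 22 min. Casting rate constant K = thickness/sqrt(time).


K = 14.0 / sqrt(22) = 14.0 / 4.6904 = 2.985 mm/min^0.5

2.985


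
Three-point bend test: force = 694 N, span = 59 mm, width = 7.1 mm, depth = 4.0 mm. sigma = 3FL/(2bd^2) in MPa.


sigma = 3*694*59/(2*7.1*4.0^2) = 540.7 MPa

540.7


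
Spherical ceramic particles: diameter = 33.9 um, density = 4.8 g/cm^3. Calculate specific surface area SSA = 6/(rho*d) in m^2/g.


SSA = 6 / (4.8 * 33.9) = 0.037 m^2/g

0.037


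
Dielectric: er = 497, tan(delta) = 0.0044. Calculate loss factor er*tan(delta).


Loss = 497 * 0.0044 = 2.187

2.187


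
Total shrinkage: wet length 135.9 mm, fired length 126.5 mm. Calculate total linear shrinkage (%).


TS = (135.9 - 126.5) / 135.9 * 100 = 6.92%

6.92


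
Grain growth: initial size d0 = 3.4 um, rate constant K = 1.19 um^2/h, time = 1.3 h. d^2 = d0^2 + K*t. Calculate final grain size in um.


d^2 = 3.4^2 + 1.19*1.3 = 13.107
d = sqrt(13.107) = 3.62 um

3.62


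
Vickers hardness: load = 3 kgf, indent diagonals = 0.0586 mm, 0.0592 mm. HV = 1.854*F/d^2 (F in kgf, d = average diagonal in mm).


d_avg = (0.0586+0.0592)/2 = 0.0589 mm
HV = 1.854*3/0.0589^2 = 1603

1603


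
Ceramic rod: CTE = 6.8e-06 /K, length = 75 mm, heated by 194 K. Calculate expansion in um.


dL = 6.8e-06 * 75 * 194 * 1000 = 98.94 um

98.94


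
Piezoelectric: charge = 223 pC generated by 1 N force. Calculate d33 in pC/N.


d33 = 223 / 1 = 223.0 pC/N

223.0


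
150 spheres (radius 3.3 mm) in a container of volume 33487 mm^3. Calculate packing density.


V_sphere = 4/3*pi*3.3^3 = 150.5326 mm^3
Total V = 150*150.5326 = 22579.89 mm^3
PD = 22579.89 / 33487 = 0.674

0.674


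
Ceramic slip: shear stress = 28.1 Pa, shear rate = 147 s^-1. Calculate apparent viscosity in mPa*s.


eta = tau/gamma * 1000 = 28.1/147 * 1000 = 191.2 mPa*s

191.2


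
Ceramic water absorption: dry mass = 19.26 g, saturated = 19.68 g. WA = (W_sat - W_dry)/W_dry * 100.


WA = (19.68 - 19.26) / 19.26 * 100 = 2.18%

2.18


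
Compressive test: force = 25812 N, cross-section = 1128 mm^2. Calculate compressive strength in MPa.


CS = 25812 / 1128 = 22.9 MPa

22.9


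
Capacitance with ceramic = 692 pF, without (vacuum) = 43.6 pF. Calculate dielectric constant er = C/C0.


er = 692 / 43.6 = 15.87

15.87


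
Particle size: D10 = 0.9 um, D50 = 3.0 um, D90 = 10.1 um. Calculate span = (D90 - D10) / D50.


Span = (10.1 - 0.9) / 3.0 = 9.2 / 3.0 = 3.067

3.067


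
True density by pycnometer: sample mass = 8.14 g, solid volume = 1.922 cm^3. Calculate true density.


TD = 8.14 / 1.922 = 4.235 g/cm^3

4.235


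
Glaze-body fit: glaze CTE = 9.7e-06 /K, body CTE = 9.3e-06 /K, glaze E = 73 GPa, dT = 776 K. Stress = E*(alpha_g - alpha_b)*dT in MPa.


Stress = 73*1000*(9.7e-06 - 9.3e-06)*776 = 22.7 MPa

22.7


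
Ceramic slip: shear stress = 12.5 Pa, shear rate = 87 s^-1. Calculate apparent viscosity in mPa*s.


eta = tau/gamma * 1000 = 12.5/87 * 1000 = 143.7 mPa*s

143.7


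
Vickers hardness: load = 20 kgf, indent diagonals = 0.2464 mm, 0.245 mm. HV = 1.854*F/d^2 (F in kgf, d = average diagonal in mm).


d_avg = (0.2464+0.245)/2 = 0.2457 mm
HV = 1.854*20/0.2457^2 = 614

614


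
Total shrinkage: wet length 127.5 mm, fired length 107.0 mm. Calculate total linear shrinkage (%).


TS = (127.5 - 107.0) / 127.5 * 100 = 16.08%

16.08


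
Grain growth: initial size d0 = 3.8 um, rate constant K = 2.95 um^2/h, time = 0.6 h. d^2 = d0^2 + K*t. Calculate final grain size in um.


d^2 = 3.8^2 + 2.95*0.6 = 16.21
d = sqrt(16.21) = 4.03 um

4.03


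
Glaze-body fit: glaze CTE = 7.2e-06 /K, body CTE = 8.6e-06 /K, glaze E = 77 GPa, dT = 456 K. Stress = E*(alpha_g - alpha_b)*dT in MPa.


Stress = 77*1000*(7.2e-06 - 8.6e-06)*456 = -49.2 MPa

-49.2


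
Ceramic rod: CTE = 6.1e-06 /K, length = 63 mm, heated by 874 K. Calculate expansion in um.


dL = 6.1e-06 * 63 * 874 * 1000 = 335.878 um

335.878


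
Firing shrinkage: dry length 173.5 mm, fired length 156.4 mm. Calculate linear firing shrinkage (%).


FS = (173.5 - 156.4) / 173.5 * 100 = 9.86%

9.86


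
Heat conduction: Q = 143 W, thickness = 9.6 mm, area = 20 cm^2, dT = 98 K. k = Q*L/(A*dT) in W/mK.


k = 143*9.6/1000/(20/10000*98) = 7.0 W/mK

7.0


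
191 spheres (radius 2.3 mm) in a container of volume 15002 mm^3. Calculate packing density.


V_sphere = 4/3*pi*2.3^3 = 50.965 mm^3
Total V = 191*50.965 = 9734.315 mm^3
PD = 9734.315 / 15002 = 0.649

0.649


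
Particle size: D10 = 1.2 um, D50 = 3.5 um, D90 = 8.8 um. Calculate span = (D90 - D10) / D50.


Span = (8.8 - 1.2) / 3.5 = 7.6 / 3.5 = 2.171

2.171


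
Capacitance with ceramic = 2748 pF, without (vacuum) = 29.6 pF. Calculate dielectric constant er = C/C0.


er = 2748 / 29.6 = 92.84

92.84


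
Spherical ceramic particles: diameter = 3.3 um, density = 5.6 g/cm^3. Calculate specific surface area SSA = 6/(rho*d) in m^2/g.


SSA = 6 / (5.6 * 3.3) = 0.325 m^2/g

0.325


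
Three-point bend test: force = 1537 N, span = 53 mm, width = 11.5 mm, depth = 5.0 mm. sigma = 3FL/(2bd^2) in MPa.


sigma = 3*1537*53/(2*11.5*5.0^2) = 425.0 MPa

425.0


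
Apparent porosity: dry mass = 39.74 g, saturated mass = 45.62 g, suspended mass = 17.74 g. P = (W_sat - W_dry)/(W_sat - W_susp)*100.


P = (45.62 - 39.74) / (45.62 - 17.74) * 100 = 5.88 / 27.88 * 100 = 21.1%

21.1


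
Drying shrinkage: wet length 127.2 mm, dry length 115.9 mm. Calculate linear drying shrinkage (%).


DS = (127.2 - 115.9) / 127.2 * 100 = 8.88%

8.88


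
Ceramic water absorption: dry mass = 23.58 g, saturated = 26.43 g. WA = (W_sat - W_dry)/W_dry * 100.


WA = (26.43 - 23.58) / 23.58 * 100 = 12.09%

12.09


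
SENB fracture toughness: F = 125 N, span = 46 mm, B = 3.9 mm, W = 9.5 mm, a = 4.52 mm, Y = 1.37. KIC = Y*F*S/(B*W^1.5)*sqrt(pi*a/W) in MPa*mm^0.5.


KIC = 1.37*125*46/(3.9*9.5^1.5)*sqrt(pi*4.52/9.5) = 84.34

84.34


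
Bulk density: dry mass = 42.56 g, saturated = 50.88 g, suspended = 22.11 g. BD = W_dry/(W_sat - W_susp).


BD = 42.56 / (50.88 - 22.11) = 42.56 / 28.77 = 1.479 g/cm^3

1.479


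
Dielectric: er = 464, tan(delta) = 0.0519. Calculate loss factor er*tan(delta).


Loss = 464 * 0.0519 = 24.082

24.082


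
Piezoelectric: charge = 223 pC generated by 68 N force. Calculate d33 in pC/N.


d33 = 223 / 68 = 3.3 pC/N

3.3


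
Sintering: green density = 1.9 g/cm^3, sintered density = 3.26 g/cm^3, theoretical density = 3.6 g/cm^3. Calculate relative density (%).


Relative = 3.26 / 3.6 * 100 = 90.6%

90.6


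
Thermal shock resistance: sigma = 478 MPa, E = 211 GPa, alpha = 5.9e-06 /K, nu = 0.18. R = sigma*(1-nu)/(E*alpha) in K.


R = 478*(1-0.18)/(211*1000*5.9e-06) = 315 K

315


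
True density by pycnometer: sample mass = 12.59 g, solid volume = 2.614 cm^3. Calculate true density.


TD = 12.59 / 2.614 = 4.816 g/cm^3

4.816


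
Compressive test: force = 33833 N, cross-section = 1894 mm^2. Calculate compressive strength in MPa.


CS = 33833 / 1894 = 17.9 MPa

17.9


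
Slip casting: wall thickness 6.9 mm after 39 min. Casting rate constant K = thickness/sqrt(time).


K = 6.9 / sqrt(39) = 6.9 / 6.245 = 1.105 mm/min^0.5

1.105


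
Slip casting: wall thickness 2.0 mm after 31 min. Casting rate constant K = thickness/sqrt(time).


K = 2.0 / sqrt(31) = 2.0 / 5.5678 = 0.359 mm/min^0.5

0.359


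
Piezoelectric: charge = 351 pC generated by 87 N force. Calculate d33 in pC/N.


d33 = 351 / 87 = 4.0 pC/N

4.0


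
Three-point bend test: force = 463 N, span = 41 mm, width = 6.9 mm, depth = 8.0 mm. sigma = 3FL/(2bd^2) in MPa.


sigma = 3*463*41/(2*6.9*8.0^2) = 64.5 MPa

64.5


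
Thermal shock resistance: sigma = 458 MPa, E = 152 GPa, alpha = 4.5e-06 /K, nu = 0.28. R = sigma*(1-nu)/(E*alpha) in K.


R = 458*(1-0.28)/(152*1000*4.5e-06) = 482 K

482


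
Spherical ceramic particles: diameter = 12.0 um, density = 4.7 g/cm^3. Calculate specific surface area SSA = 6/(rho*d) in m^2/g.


SSA = 6 / (4.7 * 12.0) = 0.106 m^2/g

0.106


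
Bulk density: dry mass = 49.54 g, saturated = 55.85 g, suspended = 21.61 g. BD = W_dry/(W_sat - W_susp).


BD = 49.54 / (55.85 - 21.61) = 49.54 / 34.24 = 1.447 g/cm^3

1.447


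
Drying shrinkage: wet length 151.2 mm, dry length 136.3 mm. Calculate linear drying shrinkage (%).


DS = (151.2 - 136.3) / 151.2 * 100 = 9.85%

9.85


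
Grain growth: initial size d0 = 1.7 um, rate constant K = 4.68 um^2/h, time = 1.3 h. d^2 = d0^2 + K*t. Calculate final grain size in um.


d^2 = 1.7^2 + 4.68*1.3 = 8.974
d = sqrt(8.974) = 3.0 um

3.0


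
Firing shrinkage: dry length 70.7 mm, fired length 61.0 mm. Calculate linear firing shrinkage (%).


FS = (70.7 - 61.0) / 70.7 * 100 = 13.72%

13.72


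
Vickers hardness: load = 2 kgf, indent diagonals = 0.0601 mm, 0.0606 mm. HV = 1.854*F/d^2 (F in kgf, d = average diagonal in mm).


d_avg = (0.0601+0.0606)/2 = 0.06035 mm
HV = 1.854*2/0.06035^2 = 1018

1018


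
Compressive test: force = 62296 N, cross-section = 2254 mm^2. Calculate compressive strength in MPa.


CS = 62296 / 2254 = 27.6 MPa

27.6


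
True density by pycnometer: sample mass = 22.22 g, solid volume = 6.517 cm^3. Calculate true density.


TD = 22.22 / 6.517 = 3.41 g/cm^3

3.41


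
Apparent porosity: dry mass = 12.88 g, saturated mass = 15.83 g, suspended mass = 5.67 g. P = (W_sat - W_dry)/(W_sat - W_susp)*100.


P = (15.83 - 12.88) / (15.83 - 5.67) * 100 = 2.95 / 10.16 * 100 = 29.0%

29.0


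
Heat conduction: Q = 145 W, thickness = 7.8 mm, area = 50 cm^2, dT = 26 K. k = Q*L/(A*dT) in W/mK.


k = 145*7.8/1000/(50/10000*26) = 8.7 W/mK

8.7


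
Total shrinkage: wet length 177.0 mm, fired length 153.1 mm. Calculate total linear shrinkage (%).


TS = (177.0 - 153.1) / 177.0 * 100 = 13.5%

13.5


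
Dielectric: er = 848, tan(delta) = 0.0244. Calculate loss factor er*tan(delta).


Loss = 848 * 0.0244 = 20.691

20.691


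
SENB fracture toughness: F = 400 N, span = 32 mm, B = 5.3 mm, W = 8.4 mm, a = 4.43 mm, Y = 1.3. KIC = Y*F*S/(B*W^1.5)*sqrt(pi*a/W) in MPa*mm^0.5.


KIC = 1.3*400*32/(5.3*8.4^1.5)*sqrt(pi*4.43/8.4) = 166.0

166.0


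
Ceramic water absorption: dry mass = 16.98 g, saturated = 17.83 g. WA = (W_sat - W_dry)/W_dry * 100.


WA = (17.83 - 16.98) / 16.98 * 100 = 5.01%

5.01


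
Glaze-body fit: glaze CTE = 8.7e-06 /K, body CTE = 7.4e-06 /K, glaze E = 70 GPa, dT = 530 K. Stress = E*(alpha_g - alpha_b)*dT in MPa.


Stress = 70*1000*(8.7e-06 - 7.4e-06)*530 = 48.2 MPa

48.2


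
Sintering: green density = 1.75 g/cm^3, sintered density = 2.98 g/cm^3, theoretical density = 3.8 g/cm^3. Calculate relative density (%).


Relative = 2.98 / 3.8 * 100 = 78.4%

78.4


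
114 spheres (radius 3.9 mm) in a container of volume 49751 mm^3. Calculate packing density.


V_sphere = 4/3*pi*3.9^3 = 248.4748 mm^3
Total V = 114*248.4748 = 28326.1272 mm^3
PD = 28326.1272 / 49751 = 0.569

0.569


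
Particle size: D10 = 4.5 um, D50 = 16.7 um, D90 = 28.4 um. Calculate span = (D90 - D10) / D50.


Span = (28.4 - 4.5) / 16.7 = 23.9 / 16.7 = 1.431

1.431


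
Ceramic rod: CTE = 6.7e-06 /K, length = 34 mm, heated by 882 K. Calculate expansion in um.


dL = 6.7e-06 * 34 * 882 * 1000 = 200.92 um

200.92
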